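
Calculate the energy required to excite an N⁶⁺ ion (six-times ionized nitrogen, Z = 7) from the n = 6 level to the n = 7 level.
4.91317 eV

The energy levels of a hydrogen-like atom are E_n = -13.6057 Z² eV / n².

Energy at n = 6: E_6 = -13.6057 × 7² / 6² = -18.51886944 eV
Energy at n = 7: E_7 = -13.6057 × 7² / 7² = -13.60570000 eV

The excitation energy is the difference:
ΔE = E_7 - E_6
ΔE = -13.60570000 - (-18.51886944)
ΔE = 4.91317 eV

Since this is positive, energy must be absorbed (photon absorption).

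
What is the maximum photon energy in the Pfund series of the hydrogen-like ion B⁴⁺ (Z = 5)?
13.6057 eV

The series limit corresponds to the transition from n = ∞ to n = 5.
This is the highest energy (shortest wavelength) transition in the Pfund series.

E_∞ = 0 eV
E_5 = -13.6057 × 5² / 5² = -13.6057 eV

Energy at series limit:
ΔE = E_∞ - E_5 = 0 - (-13.6057) = 13.6057 eV

This energy equals the ionization energy from the n = 5 state of B⁴⁺.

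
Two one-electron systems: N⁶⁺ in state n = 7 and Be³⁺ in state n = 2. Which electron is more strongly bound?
Be³⁺ at n = 2 (E = -54.422800 eV)

Using E_n = -13.6057 Z² / n² eV:

N⁶⁺ (Z = 7) at n = 7:
E = -13.6057 × 7² / 7² = -13.6057 × 49 / 49 = -13.605700000 eV

Be³⁺ (Z = 4) at n = 2:
E = -13.6057 × 4² / 2² = -13.6057 × 16 / 4 = -54.422800000 eV

Since -54.422800000 eV < -13.605700000 eV,
Be³⁺ at n = 2 is more tightly bound (requires more energy to ionize).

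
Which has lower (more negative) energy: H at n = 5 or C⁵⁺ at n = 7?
C⁵⁺ at n = 7 (E = -9.996 eV)

Using E_n = -13.6057 Z² / n² eV:

H (Z = 1) at n = 5:
E = -13.6057 × 1² / 5² = -13.6057 × 1 / 25 = -0.544228 eV

C⁵⁺ (Z = 6) at n = 7:
E = -13.6057 × 6² / 7² = -13.6057 × 36 / 49 = -9.996024 eV

Since -9.996024 eV < -0.544228 eV,
C⁵⁺ at n = 7 is more tightly bound (requires more energy to ionize).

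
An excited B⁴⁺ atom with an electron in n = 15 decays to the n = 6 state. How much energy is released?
7.93666 eV

The energy levels are E_n = -13.6057 Z² eV / n².

Energy at n = 15: E_15 = -13.6057 × 5² / 15² = -1.51174444 eV
Energy at n = 6: E_6 = -13.6057 × 5² / 6² = -9.44840278 eV

For emission (electron falling to lower state), the photon energy is:
E_photon = E_15 - E_6 = |-1.51174444 - (-9.44840278)|
E_photon = 7.93666 eV

This energy is carried away by the emitted photon.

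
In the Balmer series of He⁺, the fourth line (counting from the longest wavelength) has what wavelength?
102.517327 nm

The lines of a series are numbered from the longest wavelength (smallest ΔE) outward; the fourth line is the transition from n = n_f + 4 to n_f.
The Balmer series has all transitions ending at n_f = 2.

For He⁺ (Z = 2), the fourth line (δ-line) is the jump from n = 6 to n = 2:
E_6 = -13.6057 × 2² / 6² = -1.511744444 eV
E_2 = -13.6057 × 2² / 2² = -13.605700000 eV
ΔE = E_6 - E_2 = 12.093955556 eV

λ = hc/E = 1239.84 eV·nm / 12.093955556 eV
λ = 102.517327 nm

This is the δ-line of the Balmer series in He⁺.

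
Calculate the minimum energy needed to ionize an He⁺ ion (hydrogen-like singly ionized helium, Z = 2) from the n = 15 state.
0.242 eV

The ionization energy is the energy needed to remove the electron completely (n → ∞).

For a hydrogen-like ion with Z = 2, E_n = -13.6057 Z² / n² eV.

At n = 15: E_15 = -13.6057 × 2² / 15² = -0.241879 eV
At n = ∞: E_∞ = 0 eV

Ionization energy = E_∞ - E_15 = 0 - (-0.241879) = 0.241879 eV
Ionization energy ≈ 0.242 eV

This is also called the binding energy of the electron in state n = 15.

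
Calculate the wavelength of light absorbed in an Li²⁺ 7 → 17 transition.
597.427108 nm

First, find the transition energy using E_n = -13.6057 Z² / n² eV:
E_7 = -13.6057 × 3² / 7² = -2.4990061224 eV
E_17 = -13.6057 × 3² / 17² = -0.4237069204 eV

Photon energy: |ΔE| = |E_17 - E_7| = 2.0752992020 eV

Convert to wavelength using E = hc/λ with hc = 1239.84 eV·nm:
λ = hc/E = 1239.84 eV·nm / 2.0752992020 eV
λ = 597.427108 nm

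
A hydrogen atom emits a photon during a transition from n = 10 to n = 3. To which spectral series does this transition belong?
Paschen series

The spectral series in hydrogen are named based on the final (lower) energy level:
- Lyman series: n_final = 1 (ultraviolet)
- Balmer series: n_final = 2 (visible/near-UV)
- Paschen series: n_final = 3 (infrared)
- Brackett series: n_final = 4 (infrared)
- Pfund series: n_final = 5 (far infrared)

Since this transition ends at n = 3, it belongs to the Paschen series.

For reference, this 10 → 3 line has photon energy
ΔE = 13.6057 eV × (1/3² - 1/10²) = 1.37568744 eV,
corresponding to wavelength λ = hc/ΔE = 1239.84 eV·nm / 1.37568744 eV = 901.2512 nm in the infrared region.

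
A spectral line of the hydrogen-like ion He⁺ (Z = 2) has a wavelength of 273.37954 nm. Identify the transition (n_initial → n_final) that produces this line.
n = 6 → n = 3

First, find the photon energy from the wavelength (hc = 1239.84 eV·nm):
E = hc/λ = 1239.84 eV·nm / 273.37954 nm = 4.5352333 eV

The energy levels of He⁺ satisfy E_n = -13.6057 × 2² / n² eV, so an emission n_i → n_f releases
ΔE = 13.6057 × 2² × (1/n_f² − 1/n_i²) eV.

Setting ΔE equal to the photon energy:
1/n_f² − 1/n_i² = 4.5352333 / (13.6057 × 2²) = 0.083333333

Since 1/n_i² must be positive, we need 1/n_f² > 0.083333333, i.e. n_f ≤ 3. For each allowed n_f, solve n_i = (1/n_f² − 0.083333333)^(−1/2) and check whether it is a whole number:
  n_f = 1: 1/n_i² = 1.000000000 − 0.083333333 = 0.916666667 → n_i = 1.044  (not an integer) ✗
  n_f = 2: 1/n_i² = 0.250000000 − 0.083333333 = 0.166666667 → n_i = 2.449  (not an integer) ✗
  n_f = 3: 1/n_i² = 0.111111111 − 0.083333333 = 0.027777778 → n_i = 6.000  → integer, n_i = 6 ✓

Only n_f = 3 gives an integer upper level, n_i = 6.

The transition is from n = 6 to n = 3 (emission).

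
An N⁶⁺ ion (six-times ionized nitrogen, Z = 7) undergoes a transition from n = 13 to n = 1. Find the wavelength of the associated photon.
1.87079 nm

First, find the transition energy using E_n = -13.6057 Z² / n² eV:
E_13 = -13.6057 × 7² / 13² = -3.9448479 eV
E_1 = -13.6057 × 7² / 1² = -666.6793000 eV

Photon energy: |ΔE| = |E_1 - E_13| = 662.7344521 eV

Convert to wavelength using E = hc/λ with hc = 1239.84 eV·nm:
λ = hc/E = 1239.84 eV·nm / 662.7344521 eV
λ = 1.87079 nm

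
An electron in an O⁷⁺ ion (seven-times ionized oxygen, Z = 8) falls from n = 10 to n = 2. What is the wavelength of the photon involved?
5.93 nm

First, find the transition energy using E_n = -13.6057 Z² / n² eV:
E_10 = -13.6057 × 8² / 10² = -8.7076 eV
E_2 = -13.6057 × 8² / 2² = -217.6912 eV

Photon energy: |ΔE| = |E_2 - E_10| = 208.9836 eV

Convert to wavelength using E = hc/λ with hc = 1239.84 eV·nm:
λ = hc/E = 1239.84 eV·nm / 208.9836 eV
λ = 5.93 nm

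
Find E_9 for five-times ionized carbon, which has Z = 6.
-6.047 eV

For hydrogen-like ions, the energy levels scale with Z²:
E_n = -13.6057 Z² / n² eV

For C⁵⁺ (Z = 6) at n = 9:
E_9 = -13.6057 × 6² / 9²
E_9 = -13.6057 × 36 / 81
E_9 = -489.8052 / 81
E_9 = -6.047 eV

The energy is 36 times more negative than hydrogen at the same n due to the stronger nuclear charge.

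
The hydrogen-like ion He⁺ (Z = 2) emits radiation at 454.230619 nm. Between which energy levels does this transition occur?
n = 9 → n = 4

First, find the photon energy from the wavelength (hc = 1239.84 eV·nm):
E = hc/λ = 1239.84 eV·nm / 454.230619 nm = 2.7295386 eV

The energy levels of He⁺ satisfy E_n = -13.6057 × 2² / n² eV, so an emission n_i → n_f releases
ΔE = 13.6057 × 2² × (1/n_f² − 1/n_i²) eV.

Setting ΔE equal to the photon energy:
1/n_f² − 1/n_i² = 2.7295386 / (13.6057 × 2²) = 0.050154321

Since 1/n_i² must be positive, we need 1/n_f² > 0.050154321, i.e. n_f ≤ 4. For each allowed n_f, solve n_i = (1/n_f² − 0.050154321)^(−1/2) and check whether it is a whole number:
  n_f = 1: 1/n_i² = 1.000000000 − 0.050154321 = 0.949845679 → n_i = 1.026  (not an integer) ✗
  n_f = 2: 1/n_i² = 0.250000000 − 0.050154321 = 0.199845679 → n_i = 2.237  (not an integer) ✗
  n_f = 3: 1/n_i² = 0.111111111 − 0.050154321 = 0.060956790 → n_i = 4.050  (not an integer) ✗
  n_f = 4: 1/n_i² = 0.062500000 − 0.050154321 = 0.012345679 → n_i = 9.000  → integer, n_i = 9 ✓

Only n_f = 4 gives an integer upper level, n_i = 9.

The transition is from n = 9 to n = 4 (emission).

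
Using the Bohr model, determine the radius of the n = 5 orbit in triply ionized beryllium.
0.3307 nm (or 3.3074 Å)

The Bohr radius formula is:
r_n = n² a₀ / Z

where a₀ = 0.0529177 nm is the Bohr radius.

For Be³⁺ (Z = 4) at n = 5:
r_5 = 5² × 0.0529177 nm / 4
r_5 = 25 × 0.0529177 nm / 4
r_5 = 1.32294 nm / 4
r_5 = 0.3307 nm

The electron orbits at approximately 0.3307 nm from the nucleus.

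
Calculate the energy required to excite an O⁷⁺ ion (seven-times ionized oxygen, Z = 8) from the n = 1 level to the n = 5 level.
835.9342 eV

The energy levels of a hydrogen-like atom are E_n = -13.6057 Z² eV / n².

Energy at n = 1: E_1 = -13.6057 × 8² / 1² = -870.7648000 eV
Energy at n = 5: E_5 = -13.6057 × 8² / 5² = -34.8305920 eV

The excitation energy is the difference:
ΔE = E_5 - E_1
ΔE = -34.8305920 - (-870.7648000)
ΔE = 835.9342 eV

Since this is positive, energy must be absorbed (photon absorption).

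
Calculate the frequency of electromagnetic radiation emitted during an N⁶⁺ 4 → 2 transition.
3.023e+16 Hz

First, find the transition energy:
E_4 = -13.6057 × 7² / 4² = -41.66745625 eV
E_2 = -13.6057 × 7² / 2² = -166.66982500 eV
|ΔE| = |E_2 - E_4| = 125.00236875 eV

Convert to Joules: E = 125.00236875 eV × (1.602177 × 10⁻¹⁹ J/eV) = 2.00276e-17 J

Using E = hf:
f = E/h = 2.00276e-17 J / (6.62607 × 10⁻³⁴ J·s)
f = 3.023e+16 Hz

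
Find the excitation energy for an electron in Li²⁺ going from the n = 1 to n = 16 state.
121.97297 eV

The energy levels of a hydrogen-like atom are E_n = -13.6057 Z² eV / n².

Energy at n = 1: E_1 = -13.6057 × 3² / 1² = -122.45130000 eV
Energy at n = 16: E_16 = -13.6057 × 3² / 16² = -0.47832539 eV

The excitation energy is the difference:
ΔE = E_16 - E_1
ΔE = -0.47832539 - (-122.45130000)
ΔE = 121.97297 eV

Since this is positive, energy must be absorbed (photon absorption).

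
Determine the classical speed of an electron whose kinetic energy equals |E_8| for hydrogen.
2.73e+05 m/s (or 0.09122% of c)

The binding energy at n = 8 for hydrogen is:
E_8 = -13.6057/8² = -0.2125891 eV
|E_8| = 0.2125891 eV

Convert to Joules:
KE = 0.2125891 eV × (1.602177 × 10⁻¹⁹ J/eV) = 3.4061e-20 J

Using KE = ½mv²:
v = √(2·KE/m_e)
v = √(2 × 3.4061e-20 J / 9.10938 × 10⁻³¹ kg)
v = 2.73e+05 m/s

This is approximately 0.09122% the speed of light.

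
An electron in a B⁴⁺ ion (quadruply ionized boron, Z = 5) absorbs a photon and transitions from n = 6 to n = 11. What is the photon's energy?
6.64 eV

The energy levels of a hydrogen-like atom are E_n = -13.6057 Z² eV / n².

Energy at n = 6: E_6 = -13.6057 × 5² / 6² = -9.44840 eV
Energy at n = 11: E_11 = -13.6057 × 5² / 11² = -2.81110 eV

The excitation energy is the difference:
ΔE = E_11 - E_6
ΔE = -2.81110 - (-9.44840)
ΔE = 6.64 eV

Since this is positive, energy must be absorbed (photon absorption).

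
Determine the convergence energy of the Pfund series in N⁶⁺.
26.667172 eV

The series limit corresponds to the transition from n = ∞ to n = 5.
This is the highest energy (shortest wavelength) transition in the Pfund series.

E_∞ = 0 eV
E_5 = -13.6057 × 7² / 5² = -26.667172 eV

Energy at series limit:
ΔE = E_∞ - E_5 = 0 - (-26.667172) = 26.667172 eV

This energy equals the ionization energy from the n = 5 state of N⁶⁺.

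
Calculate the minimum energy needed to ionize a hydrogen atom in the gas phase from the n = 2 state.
3.401 eV

The ionization energy is the energy needed to remove the electron completely (n → ∞).

For hydrogen, E_n = -13.6057 eV / n².

At n = 2: E_2 = -13.6057 / 2² = -3.401425 eV
At n = ∞: E_∞ = 0 eV

Ionization energy = E_∞ - E_2 = 0 - (-3.401425) = 3.401425 eV
Ionization energy ≈ 3.401 eV

This is also called the binding energy of the electron in state n = 2.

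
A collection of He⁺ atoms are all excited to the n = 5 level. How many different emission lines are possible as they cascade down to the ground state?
10

The electron can occupy levels n = 1, 2, ..., 5 during de-excitation — that is m = 5 - 1 + 1 = 5 distinct levels.

The number of distinct spectral lines equals the number of ways to choose 2 of these m levels (each pair gives one possible emission transition):

Number of lines = m(m-1)/2 = 5×4/2 = 10

These correspond to all possible transitions between the 5 levels:
5 → 4, 5 → 3, 5 → 2, 5 → 1, 4 → 3, 4 → 2, 4 → 1, 3 → 2...

Each transition produces a photon with a unique energy (and thus wavelength). This count does not depend on Z.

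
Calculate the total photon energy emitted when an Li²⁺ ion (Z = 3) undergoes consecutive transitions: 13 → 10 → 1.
121.73 eV

The energy levels of Li²⁺ are E_n = -13.6057 × 3² / n² eV.

First transition (13 → 10):
ΔE₁ = |E_10 - E_13|
ΔE₁ = |-1.22451300 - (-0.72456391)| = 0.49995 eV

Second transition (10 → 1):
ΔE₂ = |E_1 - E_10|
ΔE₂ = |-122.45130000 - (-1.22451300)| = 121.22679 eV

Total energy released:
E_total = ΔE₁ + ΔE₂ = 0.49995 + 121.22679 = 121.73 eV

Note: This equals the direct transition 13 → 1: 121.73 eV ✓
Energy is conserved regardless of the path taken.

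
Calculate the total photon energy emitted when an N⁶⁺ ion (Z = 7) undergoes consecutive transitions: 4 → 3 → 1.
625.01 eV

The energy levels of N⁶⁺ are E_n = -13.6057 × 7² / n² eV.

First transition (4 → 3):
ΔE₁ = |E_3 - E_4|
ΔE₁ = |-74.07547778 - (-41.66745625)| = 32.40802 eV

Second transition (3 → 1):
ΔE₂ = |E_1 - E_3|
ΔE₂ = |-666.67930000 - (-74.07547778)| = 592.60382 eV

Total energy released:
E_total = ΔE₁ + ΔE₂ = 32.40802 + 592.60382 = 625.01 eV

Note: This equals the direct transition 4 → 1: 625.01 eV ✓
Energy is conserved regardless of the path taken.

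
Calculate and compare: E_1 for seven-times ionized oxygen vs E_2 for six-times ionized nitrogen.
O⁷⁺ at n = 1 (E = -870.765 eV)

Using E_n = -13.6057 Z² / n² eV:

O⁷⁺ (Z = 8) at n = 1:
E = -13.6057 × 8² / 1² = -13.6057 × 64 / 1 = -870.764800 eV

N⁶⁺ (Z = 7) at n = 2:
E = -13.6057 × 7² / 2² = -13.6057 × 49 / 4 = -166.669825 eV

Since -870.764800 eV < -166.669825 eV,
O⁷⁺ at n = 1 is more tightly bound (requires more energy to ionize).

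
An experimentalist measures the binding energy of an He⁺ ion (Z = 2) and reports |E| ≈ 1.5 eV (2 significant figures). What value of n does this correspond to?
n = 6

The exact energy levels follow E_n = -13.6057 Z² / n² eV with Z = 2.

The measured value (-1.5 eV) is reported to only 2 significant figures, so we must test candidate n values and see which one matches to that precision.

Candidate energies:
  n = 4:  E = -13.6057 × 2² / 4² = -3.40143 eV
  n = 5:  E = -13.6057 × 2² / 5² = -2.17691 eV
  n = 6:  E = -13.6057 × 2² / 6² = -1.51174 eV  ← matches
  n = 7:  E = -13.6057 × 2² / 7² = -1.11067 eV
  n = 8:  E = -13.6057 × 2² / 8² = -0.85036 eV

Checking against the measurement of -1.5 eV (2 sig figs), only n = 6 agrees:
E_6 = -1.51174 eV, which rounds to -1.5 eV ✓

Therefore n = 6.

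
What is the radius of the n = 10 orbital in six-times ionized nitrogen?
0.7560 nm (or 7.5597 Å)

The Bohr radius formula is:
r_n = n² a₀ / Z

where a₀ = 0.0529177 nm is the Bohr radius.

For N⁶⁺ (Z = 7) at n = 10:
r_10 = 10² × 0.0529177 nm / 7
r_10 = 100 × 0.0529177 nm / 7
r_10 = 5.29177 nm / 7
r_10 = 0.7560 nm

The electron orbits at approximately 0.7560 nm from the nucleus.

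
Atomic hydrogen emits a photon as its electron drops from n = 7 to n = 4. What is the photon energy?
0.57269 eV

The energy levels are E_n = -13.6057 eV / n².

Energy at n = 7: E_7 = -13.6057 / 7² = -0.27766735 eV
Energy at n = 4: E_4 = -13.6057 / 4² = -0.85035625 eV

For emission (electron falling to lower state), the photon energy is:
E_photon = E_7 - E_4 = |-0.27766735 - (-0.85035625)|
E_photon = 0.57269 eV

This energy is carried away by the emitted photon.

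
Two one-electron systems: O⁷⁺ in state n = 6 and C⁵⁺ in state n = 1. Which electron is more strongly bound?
C⁵⁺ at n = 1 (E = -489.80520 eV)

Using E_n = -13.6057 Z² / n² eV:

O⁷⁺ (Z = 8) at n = 6:
E = -13.6057 × 8² / 6² = -13.6057 × 64 / 36 = -24.18791111 eV

C⁵⁺ (Z = 6) at n = 1:
E = -13.6057 × 6² / 1² = -13.6057 × 36 / 1 = -489.80520000 eV

Since -489.80520000 eV < -24.18791111 eV,
C⁵⁺ at n = 1 is more tightly bound (requires more energy to ionize).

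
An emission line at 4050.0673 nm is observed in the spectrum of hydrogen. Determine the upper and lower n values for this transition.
n = 5 → n = 4

First, find the photon energy from the wavelength (hc = 1239.84 eV·nm):
E = hc/λ = 1239.84 eV·nm / 4050.0673 nm = 0.30612825 eV

The energy levels of hydrogen satisfy E_n = -13.6057 / n² eV, so an emission n_i → n_f releases
ΔE = 13.6057 × (1/n_f² − 1/n_i²) eV.

Setting ΔE equal to the photon energy:
1/n_f² − 1/n_i² = 0.30612825 / 13.6057 = 0.022500000

Since 1/n_i² must be positive, we need 1/n_f² > 0.022500000, i.e. n_f ≤ 6. For each allowed n_f, solve n_i = (1/n_f² − 0.022500000)^(−1/2) and check whether it is a whole number:
  n_f = 1: 1/n_i² = 1.000000000 − 0.022500000 = 0.977500000 → n_i = 1.011  (not an integer) ✗
  n_f = 2: 1/n_i² = 0.250000000 − 0.022500000 = 0.227500000 → n_i = 2.097  (not an integer) ✗
  n_f = 3: 1/n_i² = 0.111111111 − 0.022500000 = 0.088611111 → n_i = 3.359  (not an integer) ✗
  n_f = 4: 1/n_i² = 0.062500000 − 0.022500000 = 0.040000000 → n_i = 5.000  → integer, n_i = 5 ✓
  n_f = 5: 1/n_i² = 0.040000000 − 0.022500000 = 0.017500000 → n_i = 7.559  (not an integer) ✗
  n_f = 6: 1/n_i² = 0.027777778 − 0.022500000 = 0.005277778 → n_i = 13.765  (not an integer) ✗

Only n_f = 4 gives an integer upper level, n_i = 5.

The transition is from n = 5 to n = 4 (emission).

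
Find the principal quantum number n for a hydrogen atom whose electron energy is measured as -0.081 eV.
n = 13

The exact energy levels follow E_n = -13.6057 eV / n².

The measured value (-0.081 eV) is reported to only 2 significant figures, so we must test candidate n values and see which one matches to that precision.

Candidate energies:
  n = 11:  E = -13.6057/11² = -0.11244 eV
  n = 12:  E = -13.6057/12² = -0.09448 eV
  n = 13:  E = -13.6057/13² = -0.08051 eV  ← matches
  n = 14:  E = -13.6057/14² = -0.06942 eV
  n = 15:  E = -13.6057/15² = -0.06047 eV

Checking against the measurement of -0.081 eV (2 sig figs), only n = 13 agrees:
E_13 = -0.08051 eV, which rounds to -0.081 eV ✓

Therefore n = 13.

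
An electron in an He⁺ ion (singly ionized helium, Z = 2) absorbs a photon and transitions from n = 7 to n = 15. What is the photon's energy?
0.8688 eV

The energy levels of a hydrogen-like atom are E_n = -13.6057 Z² eV / n².

Energy at n = 7: E_7 = -13.6057 × 2² / 7² = -1.1106694 eV
Energy at n = 15: E_15 = -13.6057 × 2² / 15² = -0.2418791 eV

The excitation energy is the difference:
ΔE = E_15 - E_7
ΔE = -0.2418791 - (-1.1106694)
ΔE = 0.8688 eV

Since this is positive, energy must be absorbed (photon absorption).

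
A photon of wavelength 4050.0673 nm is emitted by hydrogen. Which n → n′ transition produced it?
n = 5 → n = 4

First, find the photon energy from the wavelength (hc = 1239.84 eV·nm):
E = hc/λ = 1239.84 eV·nm / 4050.0673 nm = 0.30612825 eV

The energy levels of hydrogen satisfy E_n = -13.6057 / n² eV, so an emission n_i → n_f releases
ΔE = 13.6057 × (1/n_f² − 1/n_i²) eV.

Setting ΔE equal to the photon energy:
1/n_f² − 1/n_i² = 0.30612825 / 13.6057 = 0.022500000

Since 1/n_i² must be positive, we need 1/n_f² > 0.022500000, i.e. n_f ≤ 6. For each allowed n_f, solve n_i = (1/n_f² − 0.022500000)^(−1/2) and check whether it is a whole number:
  n_f = 1: 1/n_i² = 1.000000000 − 0.022500000 = 0.977500000 → n_i = 1.011  (not an integer) ✗
  n_f = 2: 1/n_i² = 0.250000000 − 0.022500000 = 0.227500000 → n_i = 2.097  (not an integer) ✗
  n_f = 3: 1/n_i² = 0.111111111 − 0.022500000 = 0.088611111 → n_i = 3.359  (not an integer) ✗
  n_f = 4: 1/n_i² = 0.062500000 − 0.022500000 = 0.040000000 → n_i = 5.000  → integer, n_i = 5 ✓
  n_f = 5: 1/n_i² = 0.040000000 − 0.022500000 = 0.017500000 → n_i = 7.559  (not an integer) ✗
  n_f = 6: 1/n_i² = 0.027777778 − 0.022500000 = 0.005277778 → n_i = 13.765  (not an integer) ✗

Only n_f = 4 gives an integer upper level, n_i = 5.

The transition is from n = 5 to n = 4 (emission).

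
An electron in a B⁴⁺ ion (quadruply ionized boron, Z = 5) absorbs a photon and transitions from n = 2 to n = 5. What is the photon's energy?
71.43 eV

The energy levels of a hydrogen-like atom are E_n = -13.6057 Z² eV / n².

Energy at n = 2: E_2 = -13.6057 × 5² / 2² = -85.03563 eV
Energy at n = 5: E_5 = -13.6057 × 5² / 5² = -13.60570 eV

The excitation energy is the difference:
ΔE = E_5 - E_2
ΔE = -13.60570 - (-85.03563)
ΔE = 71.43 eV

Since this is positive, energy must be absorbed (photon absorption).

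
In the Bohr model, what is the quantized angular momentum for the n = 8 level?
8.437e-34 J·s (or 8ℏ)

In the Bohr model, angular momentum is quantized:
L = nℏ

where ℏ = h/(2π) = 1.05457e-34 J·s

For n = 8:
L = 8 × 1.05457e-34 J·s
L = 8.437e-34 J·s

This can also be written as L = 8ℏ.
The angular momentum is an integer multiple of the reduced Planck constant.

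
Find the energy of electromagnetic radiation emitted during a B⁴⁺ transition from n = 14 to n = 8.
3.5793 eV

The energy levels are E_n = -13.6057 Z² eV / n².

Energy at n = 14: E_14 = -13.6057 × 5² / 14² = -1.7354209 eV
Energy at n = 8: E_8 = -13.6057 × 5² / 8² = -5.3147266 eV

For emission (electron falling to lower state), the photon energy is:
E_photon = E_14 - E_8 = |-1.7354209 - (-5.3147266)|
E_photon = 3.5793 eV

This energy is carried away by the emitted photon.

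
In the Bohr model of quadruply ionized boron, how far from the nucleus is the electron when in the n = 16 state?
2.70939 nm (or 27.09387 Å)

The Bohr radius formula is:
r_n = n² a₀ / Z

where a₀ = 0.05291772 nm is the Bohr radius.

For B⁴⁺ (Z = 5) at n = 16:
r_16 = 16² × 0.05291772 nm / 5
r_16 = 256 × 0.05291772 nm / 5
r_16 = 13.546936 nm / 5
r_16 = 2.70939 nm

The electron orbits at approximately 2.70939 nm from the nucleus.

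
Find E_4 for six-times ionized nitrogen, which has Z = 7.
-41.67 eV

For hydrogen-like ions, the energy levels scale with Z²:
E_n = -13.6057 Z² / n² eV

For N⁶⁺ (Z = 7) at n = 4:
E_4 = -13.6057 × 7² / 4²
E_4 = -13.6057 × 49 / 16
E_4 = -666.6793 / 16
E_4 = -41.67 eV

The energy is 49 times more negative than hydrogen at the same n due to the stronger nuclear charge.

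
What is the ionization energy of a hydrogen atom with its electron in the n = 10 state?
0.1361 eV

The ionization energy is the energy needed to remove the electron completely (n → ∞).

For hydrogen, E_n = -13.6057 eV / n².

At n = 10: E_10 = -13.6057 / 10² = -0.1360570 eV
At n = ∞: E_∞ = 0 eV

Ionization energy = E_∞ - E_10 = 0 - (-0.1360570) = 0.1360570 eV
Ionization energy ≈ 0.1361 eV

This is also called the binding energy of the electron in state n = 10.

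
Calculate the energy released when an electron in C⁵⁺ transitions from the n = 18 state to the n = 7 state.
8.48428 eV

The energy levels are E_n = -13.6057 Z² eV / n².

Energy at n = 18: E_18 = -13.6057 × 6² / 18² = -1.51174444 eV
Energy at n = 7: E_7 = -13.6057 × 6² / 7² = -9.99602449 eV

For emission (electron falling to lower state), the photon energy is:
E_photon = E_18 - E_7 = |-1.51174444 - (-9.99602449)|
E_photon = 8.48428 eV

This energy is carried away by the emitted photon.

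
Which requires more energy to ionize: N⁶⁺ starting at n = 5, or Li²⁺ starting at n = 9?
N⁶⁺ at n = 5 (E = -26.6672 eV)

Using E_n = -13.6057 Z² / n² eV:

N⁶⁺ (Z = 7) at n = 5:
E = -13.6057 × 7² / 5² = -13.6057 × 49 / 25 = -26.6671720 eV

Li²⁺ (Z = 3) at n = 9:
E = -13.6057 × 3² / 9² = -13.6057 × 9 / 81 = -1.5117444 eV

Since -26.6671720 eV < -1.5117444 eV,
N⁶⁺ at n = 5 is more tightly bound (requires more energy to ionize).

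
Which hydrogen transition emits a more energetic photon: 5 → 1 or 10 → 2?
5 → 1

Calculate the energy for each transition:

Transition 5 → 1:
ΔE₁ = |E_1 - E_5| = |-13.6057/1² - (-13.6057/5²)|
ΔE₁ = |-13.605700000 - (-0.544228000)| = 13.061472 eV

Transition 10 → 2:
ΔE₂ = |E_2 - E_10| = |-13.6057/2² - (-13.6057/10²)|
ΔE₂ = |-3.401425000 - (-0.136057000)| = 3.265368 eV

Since 13.061472 eV > 3.265368 eV, the transition 5 → 1 emits the more energetic photon.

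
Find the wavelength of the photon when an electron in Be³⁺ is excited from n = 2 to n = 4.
30.376 nm

First, find the transition energy using E_n = -13.6057 Z² / n² eV:
E_2 = -13.6057 × 4² / 2² = -54.42280 eV
E_4 = -13.6057 × 4² / 4² = -13.60570 eV

Photon energy: |ΔE| = |E_4 - E_2| = 40.81710 eV

Convert to wavelength using E = hc/λ with hc = 1239.84 eV·nm:
λ = hc/E = 1239.84 eV·nm / 40.81710 eV
λ = 30.376 nm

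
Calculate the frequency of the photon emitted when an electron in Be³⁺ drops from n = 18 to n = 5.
1.9430e+15 Hz

First, find the transition energy:
E_18 = -13.6057 × 4² / 18² = -0.6718864 eV
E_5 = -13.6057 × 4² / 5² = -8.7076480 eV
|ΔE| = |E_5 - E_18| = 8.0357616 eV

Convert to Joules: E = 8.0357616 eV × (1.602177 × 10⁻¹⁹ J/eV) = 1.287471e-18 J

Using E = hf:
f = E/h = 1.287471e-18 J / (6.62607 × 10⁻³⁴ J·s)
f = 1.9430e+15 Hz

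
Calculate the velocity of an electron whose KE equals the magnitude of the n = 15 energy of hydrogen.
1.4585e+05 m/s (or 0.0486% of c)

The binding energy at n = 15 for hydrogen is:
E_15 = -13.6057/15² = -0.060469778 eV
|E_15| = 0.060469778 eV

Convert to Joules:
KE = 0.060469778 eV × (1.602177 × 10⁻¹⁹ J/eV) = 9.688329e-21 J

Using KE = ½mv²:
v = √(2·KE/m_e)
v = √(2 × 9.688329e-21 J / 9.10938 × 10⁻³¹ kg)
v = 1.4585e+05 m/s

This is approximately 0.0486% the speed of light.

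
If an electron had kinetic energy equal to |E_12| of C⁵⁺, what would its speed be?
1.094e+06 m/s (or 0.36% of c)

The binding energy at n = 12 for C⁵⁺ is:
E_12 = -13.6057 × 6²/12² = -3.401425 eV
|E_12| = 3.401425 eV

Convert to Joules:
KE = 3.401425 eV × (1.602177 × 10⁻¹⁹ J/eV) = 5.44968e-19 J

Using KE = ½mv²:
v = √(2·KE/m_e)
v = √(2 × 5.44968e-19 J / 9.10938 × 10⁻³¹ kg)
v = 1.094e+06 m/s

This is approximately 0.36% the speed of light.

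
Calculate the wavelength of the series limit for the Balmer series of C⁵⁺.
10.1252 nm

The series limit corresponds to the transition from n = ∞ to n = 2.
This is the highest energy (shortest wavelength) transition in the Balmer series.

E_∞ = 0 eV
E_2 = -13.6057 × 6² / 2² = -122.451300 eV

Energy at series limit:
ΔE = E_∞ - E_2 = 0 - (-122.451300) = 122.451300 eV
λ = hc/E = 1239.84 eV·nm / 122.451300 eV = 10.1252 nm

This energy equals the ionization energy from the n = 2 state of C⁵⁺.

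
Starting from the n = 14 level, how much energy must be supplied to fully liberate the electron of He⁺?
0.277667 eV

The ionization energy is the energy needed to remove the electron completely (n → ∞).

For a hydrogen-like ion with Z = 2, E_n = -13.6057 Z² / n² eV.

At n = 14: E_14 = -13.6057 × 2² / 14² = -0.277667347 eV
At n = ∞: E_∞ = 0 eV

Ionization energy = E_∞ - E_14 = 0 - (-0.277667347) = 0.277667347 eV
Ionization energy ≈ 0.277667 eV

This is also called the binding energy of the electron in state n = 14.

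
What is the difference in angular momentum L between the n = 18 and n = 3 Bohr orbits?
1.5819e-33 J·s (or 15ℏ)

In the Bohr model, L_n = nℏ where ℏ = 1.054572e-34 J·s.

L_18 = 18ℏ = 1.898230e-33 J·s
L_3 = 3ℏ = 3.163716e-34 J·s

ΔL = L_18 - L_3 = (18 - 3)ℏ = 15ℏ
ΔL = 15 × 1.054572e-34 J·s = 1.5819e-33 J·s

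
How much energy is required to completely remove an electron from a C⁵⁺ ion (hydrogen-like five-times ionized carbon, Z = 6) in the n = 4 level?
30.61283 eV

The ionization energy is the energy needed to remove the electron completely (n → ∞).

For a hydrogen-like ion with Z = 6, E_n = -13.6057 Z² / n² eV.

At n = 4: E_4 = -13.6057 × 6² / 4² = -30.61282500 eV
At n = ∞: E_∞ = 0 eV

Ionization energy = E_∞ - E_4 = 0 - (-30.61282500) = 30.61282500 eV
Ionization energy ≈ 30.61283 eV

This is also called the binding energy of the electron in state n = 4.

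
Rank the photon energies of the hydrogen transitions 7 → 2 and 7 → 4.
7 → 2

Calculate the energy for each transition:

Transition 7 → 2:
ΔE₁ = |E_2 - E_7| = |-13.6057/2² - (-13.6057/7²)|
ΔE₁ = |-3.401425000000 - (-0.277667346939)| = 3.123757653 eV

Transition 7 → 4:
ΔE₂ = |E_4 - E_7| = |-13.6057/4² - (-13.6057/7²)|
ΔE₂ = |-0.850356250000 - (-0.277667346939)| = 0.572688903 eV

Since 3.123757653 eV > 0.572688903 eV, the transition 7 → 2 emits the more energetic photon.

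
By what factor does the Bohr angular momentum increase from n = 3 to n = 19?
6.333

In the Bohr model, L_n = nℏ, so the ratio is purely the ratio of quantum numbers:

L_19/L_3 = 19ℏ / 3ℏ = 19/3 = 6.333

The angular momentum scales linearly with n.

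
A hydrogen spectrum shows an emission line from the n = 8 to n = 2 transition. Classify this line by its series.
Balmer series

The spectral series in hydrogen are named based on the final (lower) energy level:
- Lyman series: n_final = 1 (ultraviolet)
- Balmer series: n_final = 2 (visible/near-UV)
- Paschen series: n_final = 3 (infrared)
- Brackett series: n_final = 4 (infrared)
- Pfund series: n_final = 5 (far infrared)

Since this transition ends at n = 2, it belongs to the Balmer series.

For reference, this 8 → 2 line has photon energy
ΔE = 13.6057 eV × (1/2² - 1/8²) = 3.1888359375 eV,
corresponding to wavelength λ = hc/ΔE = 1239.84 eV·nm / 3.1888359375 eV = 388.806456 nm in the visible/near-UV region.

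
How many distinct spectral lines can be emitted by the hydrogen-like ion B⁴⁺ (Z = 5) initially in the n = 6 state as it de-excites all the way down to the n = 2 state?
10

The electron can occupy levels n = 2, 3, ..., 6 during de-excitation — that is m = 6 - 2 + 1 = 5 distinct levels.

The number of distinct spectral lines equals the number of ways to choose 2 of these m levels (each pair gives one possible emission transition):

Number of lines = m(m-1)/2 = 5×4/2 = 10

These correspond to all possible transitions between the 5 levels:
6 → 5, 6 → 4, 6 → 3, 6 → 2, 5 → 4, 5 → 3, 5 → 2, 4 → 3...

Each transition produces a photon with a unique energy (and thus wavelength). This count does not depend on Z.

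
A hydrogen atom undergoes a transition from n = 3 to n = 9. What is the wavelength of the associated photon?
922.6559 nm

First, find the transition energy using E_n = -13.6057 / n² eV:
E_3 = -13.6057 / 3² = -1.51174444 eV
E_9 = -13.6057 / 9² = -0.16797160 eV

Photon energy: |ΔE| = |E_9 - E_3| = 1.34377284 eV

Convert to wavelength using E = hc/λ with hc = 1239.84 eV·nm:
λ = hc/E = 1239.84 eV·nm / 1.34377284 eV
λ = 922.6559 nm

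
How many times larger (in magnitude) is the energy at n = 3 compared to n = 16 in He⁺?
28.444444

Using E_n = -13.6057 Z² / n² eV with Z = 2:

E_3 = -13.6057 × 2² / 3² = -54.4228 / 9 = -6.046977777778 eV
E_16 = -13.6057 × 2² / 16² = -54.4228 / 256 = -0.212589062500 eV

The ratio is:
E_3/E_16 = (-6.046977777778) / (-0.212589062500)
E_3/E_16 = (-54.4228/9) / (-54.4228/256)
E_3/E_16 = 256/9
E_3/E_16 = 28.444444
(Note: the Z² factors cancel in the ratio.)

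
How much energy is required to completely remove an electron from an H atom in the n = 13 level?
0.080507 eV

The ionization energy is the energy needed to remove the electron completely (n → ∞).

For hydrogen, E_n = -13.6057 eV / n².

At n = 13: E_13 = -13.6057 / 13² = -0.080507101 eV
At n = ∞: E_∞ = 0 eV

Ionization energy = E_∞ - E_13 = 0 - (-0.080507101) = 0.080507101 eV
Ionization energy ≈ 0.080507 eV

This is also called the binding energy of the electron in state n = 13.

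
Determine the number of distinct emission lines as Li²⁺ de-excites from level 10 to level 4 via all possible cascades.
21

The electron can occupy levels n = 4, 5, ..., 10 during de-excitation — that is m = 10 - 4 + 1 = 7 distinct levels.

The number of distinct spectral lines equals the number of ways to choose 2 of these m levels (each pair gives one possible emission transition):

Number of lines = m(m-1)/2 = 7×6/2 = 21

These correspond to all possible transitions between the 7 levels:
10 → 9, 10 → 8, 10 → 7, 10 → 6, 10 → 5, 10 → 4, 9 → 8, 9 → 7...

Each transition produces a photon with a unique energy (and thus wavelength). This count does not depend on Z.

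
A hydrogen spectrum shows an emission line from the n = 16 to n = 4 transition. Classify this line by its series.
Brackett series

The spectral series in hydrogen are named based on the final (lower) energy level:
- Lyman series: n_final = 1 (ultraviolet)
- Balmer series: n_final = 2 (visible/near-UV)
- Paschen series: n_final = 3 (infrared)
- Brackett series: n_final = 4 (infrared)
- Pfund series: n_final = 5 (far infrared)

Since this transition ends at n = 4, it belongs to the Brackett series.

For reference, this 16 → 4 line has photon energy
ΔE = 13.6057 eV × (1/4² - 1/16²) = 0.79720898438 eV,
corresponding to wavelength λ = hc/ΔE = 1239.84 eV·nm / 0.79720898438 eV = 1555.22582 nm in the infrared region.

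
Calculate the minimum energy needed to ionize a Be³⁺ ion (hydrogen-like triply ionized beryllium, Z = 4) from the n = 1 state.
217.69 eV

The ionization energy is the energy needed to remove the electron completely (n → ∞).

For a hydrogen-like ion with Z = 4, E_n = -13.6057 Z² / n² eV.

At n = 1: E_1 = -13.6057 × 4² / 1² = -217.69120 eV
At n = ∞: E_∞ = 0 eV

Ionization energy = E_∞ - E_1 = 0 - (-217.69120) = 217.69120 eV
Ionization energy ≈ 217.69 eV

This is also called the binding energy of the electron in state n = 1.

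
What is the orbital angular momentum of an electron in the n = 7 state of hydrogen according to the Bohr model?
7.3820e-34 J·s (or 7ℏ)

In the Bohr model, angular momentum is quantized:
L = nℏ

where ℏ = h/(2π) = 1.054572e-34 J·s

For n = 7:
L = 7 × 1.054572e-34 J·s
L = 7.3820e-34 J·s

This can also be written as L = 7ℏ.
The angular momentum is an integer multiple of the reduced Planck constant.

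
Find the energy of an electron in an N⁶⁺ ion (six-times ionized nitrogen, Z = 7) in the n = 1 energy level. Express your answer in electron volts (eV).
-666.679 eV

The energy levels of a hydrogen-like atom are given by:
E_n = -13.6057 Z² / n² eV  (with Z = 7 for N⁶⁺)

For n = 1:
E_1 = -13.6057 × 7² / 1²
E_1 = -13.6057 × 49 / 1
E_1 = -666.679 eV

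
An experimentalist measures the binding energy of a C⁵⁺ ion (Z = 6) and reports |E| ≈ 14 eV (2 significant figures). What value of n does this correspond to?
n = 6

The exact energy levels follow E_n = -13.6057 Z² / n² eV with Z = 6.

The measured value (-14 eV) is reported to only 2 significant figures, so we must test candidate n values and see which one matches to that precision.

Candidate energies:
  n = 4:  E = -13.6057 × 6² / 4² = -30.61283 eV
  n = 5:  E = -13.6057 × 6² / 5² = -19.59221 eV
  n = 6:  E = -13.6057 × 6² / 6² = -13.60570 eV  ← matches
  n = 7:  E = -13.6057 × 6² / 7² = -9.99602 eV
  n = 8:  E = -13.6057 × 6² / 8² = -7.65321 eV

Checking against the measurement of -14 eV (2 sig figs), only n = 6 agrees:
E_6 = -13.60570 eV, which rounds to -14 eV ✓

Therefore n = 6.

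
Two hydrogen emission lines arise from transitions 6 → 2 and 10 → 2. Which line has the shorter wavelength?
10 → 2

Calculate the energy for each transition:

Transition 6 → 2:
ΔE₁ = |E_2 - E_6| = |-13.6057/2² - (-13.6057/6²)|
ΔE₁ = |-3.40142500000 - (-0.37793611111)| = 3.02348889 eV

Transition 10 → 2:
ΔE₂ = |E_2 - E_10| = |-13.6057/2² - (-13.6057/10²)|
ΔE₂ = |-3.40142500000 - (-0.13605700000)| = 3.26536800 eV

Since 3.26536800 eV > 3.02348889 eV, the transition 10 → 2 emits the more energetic photon.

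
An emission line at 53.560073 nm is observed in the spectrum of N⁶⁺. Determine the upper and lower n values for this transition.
n = 6 → n = 4

First, find the photon energy from the wavelength (hc = 1239.84 eV·nm):
E = hc/λ = 1239.84 eV·nm / 53.560073 nm = 23.148587 eV

The energy levels of N⁶⁺ satisfy E_n = -13.6057 × 7² / n² eV, so an emission n_i → n_f releases
ΔE = 13.6057 × 7² × (1/n_f² − 1/n_i²) eV.

Setting ΔE equal to the photon energy:
1/n_f² − 1/n_i² = 23.148587 / (13.6057 × 7²) = 0.034722223

Since 1/n_i² must be positive, we need 1/n_f² > 0.034722223, i.e. n_f ≤ 5. For each allowed n_f, solve n_i = (1/n_f² − 0.034722223)^(−1/2) and check whether it is a whole number:
  n_f = 1: 1/n_i² = 1.000000000 − 0.034722223 = 0.965277777 → n_i = 1.018  (not an integer) ✗
  n_f = 2: 1/n_i² = 0.250000000 − 0.034722223 = 0.215277777 → n_i = 2.155  (not an integer) ✗
  n_f = 3: 1/n_i² = 0.111111111 − 0.034722223 = 0.076388888 → n_i = 3.618  (not an integer) ✗
  n_f = 4: 1/n_i² = 0.062500000 − 0.034722223 = 0.027777777 → n_i = 6.000  → integer, n_i = 6 ✓
  n_f = 5: 1/n_i² = 0.040000000 − 0.034722223 = 0.005277777 → n_i = 13.765  (not an integer) ✗

Only n_f = 4 gives an integer upper level, n_i = 6.

The transition is from n = 6 to n = 4 (emission).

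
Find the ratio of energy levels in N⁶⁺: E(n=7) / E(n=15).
4.591837

Using E_n = -13.6057 Z² / n² eV with Z = 7:

E_7 = -13.6057 × 7² / 7² = -666.6793 / 49 = -13.605700000000 eV
E_15 = -13.6057 × 7² / 15² = -666.6793 / 225 = -2.963019111111 eV

The ratio is:
E_7/E_15 = (-13.605700000000) / (-2.963019111111)
E_7/E_15 = (-666.6793/49) / (-666.6793/225)
E_7/E_15 = 225/49
E_7/E_15 = 4.591837
(Note: the Z² factors cancel in the ratio.)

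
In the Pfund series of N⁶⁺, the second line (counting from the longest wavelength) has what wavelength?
94.923451 nm

The lines of a series are numbered from the longest wavelength (smallest ΔE) outward; the second line is the transition from n = n_f + 2 to n_f.
The Pfund series has all transitions ending at n_f = 5.

For N⁶⁺ (Z = 7), the second line (β-line) is the jump from n = 7 to n = 5:
E_7 = -13.6057 × 7² / 7² = -13.60570000 eV
E_5 = -13.6057 × 7² / 5² = -26.66717200 eV
ΔE = E_7 - E_5 = 13.06147200 eV

λ = hc/E = 1239.84 eV·nm / 13.06147200 eV
λ = 94.923451 nm

This is the β-line of the Pfund series in N⁶⁺.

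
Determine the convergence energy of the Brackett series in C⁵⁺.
30.613 eV

The series limit corresponds to the transition from n = ∞ to n = 4.
This is the highest energy (shortest wavelength) transition in the Brackett series.

E_∞ = 0 eV
E_4 = -13.6057 × 6² / 4² = -30.613 eV

Energy at series limit:
ΔE = E_∞ - E_4 = 0 - (-30.613) = 30.613 eV

This energy equals the ionization energy from the n = 4 state of C⁵⁺.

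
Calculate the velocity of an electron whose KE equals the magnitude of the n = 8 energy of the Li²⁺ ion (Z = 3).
8.20e+05 m/s (or 0.2736% of c)

The binding energy at n = 8 for Li²⁺ is:
E_8 = -13.6057 × 3²/8² = -1.913302 eV
|E_8| = 1.913302 eV

Convert to Joules:
KE = 1.913302 eV × (1.602177 × 10⁻¹⁹ J/eV) = 3.0654e-19 J

Using KE = ½mv²:
v = √(2·KE/m_e)
v = √(2 × 3.0654e-19 J / 9.10938 × 10⁻³¹ kg)
v = 8.20e+05 m/s

This is approximately 0.2736% the speed of light.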